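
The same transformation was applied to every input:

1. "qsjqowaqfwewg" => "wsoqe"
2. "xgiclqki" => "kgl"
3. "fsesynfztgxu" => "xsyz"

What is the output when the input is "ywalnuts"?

twn

What's happening: move the last 2 characters to the front (rotate right by 2), then keep one character in every 3, starting at position 1 (positions 1st, 4th, 7th, ...).
Starting from "ywalnuts": after the first operation, "tsywalnu"; after the second, "twn".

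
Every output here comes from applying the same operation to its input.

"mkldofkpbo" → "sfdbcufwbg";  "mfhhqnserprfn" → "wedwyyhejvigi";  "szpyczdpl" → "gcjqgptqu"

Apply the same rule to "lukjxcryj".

paclbaoti

Each output is the input with this applied: move the last 2 characters to the front (rotate right by 2), then shift every letter 9 places backward in the alphabet (wrapping around).
Applying both steps to "lukjxcryj": "yjlukjxcr", then "paclbaoti".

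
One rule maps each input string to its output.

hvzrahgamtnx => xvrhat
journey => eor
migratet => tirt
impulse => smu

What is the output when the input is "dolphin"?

Looking at the pairs, the operation is to keep every other character starting from the second (positions 2nd, 4th, 6th, ...), then move the last character to the front.
"dolphin" → "opi" → "iop".

iop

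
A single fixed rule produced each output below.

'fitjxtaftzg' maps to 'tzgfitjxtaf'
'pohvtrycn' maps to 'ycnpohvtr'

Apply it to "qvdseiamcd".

The transformation: move the last 3 characters to the front (rotate right by 3).
For "qvdseiamcd" the result is "mcdqvdseia".

mcdqvdseia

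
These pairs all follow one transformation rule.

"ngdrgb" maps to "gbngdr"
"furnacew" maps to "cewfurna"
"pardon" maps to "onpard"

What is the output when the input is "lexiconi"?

onilexic

Looking at the pairs, the operation is to move the first character to the end, then swap the front and back halves of the string.
So "lexiconi" becomes "onilexic".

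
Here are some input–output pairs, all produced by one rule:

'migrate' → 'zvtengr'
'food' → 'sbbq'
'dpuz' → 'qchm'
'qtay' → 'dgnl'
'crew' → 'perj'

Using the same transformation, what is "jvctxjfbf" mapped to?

wipgkwsos

The rule is to shift every letter 13 places forward in the alphabet (wrapping around) — i.e. ROT13.
For "jvctxjfbf" the result is "wipgkwsos".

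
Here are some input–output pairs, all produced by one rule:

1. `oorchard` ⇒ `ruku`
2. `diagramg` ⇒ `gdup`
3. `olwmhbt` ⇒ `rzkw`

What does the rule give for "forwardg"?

iudg

In each case the input is transformed by: shift every letter 3 places forward in the alphabet (wrapping around), then keep every other character starting from the first (positions 1st, 3rd, 5th, ...).
Doing the same to "forwardg": "iudg".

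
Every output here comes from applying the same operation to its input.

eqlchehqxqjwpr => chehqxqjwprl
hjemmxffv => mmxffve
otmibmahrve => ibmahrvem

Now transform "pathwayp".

hwaypt

Each output is the input with this applied: delete the first 2 characters, then move the first character to the end.
Starting from "pathwayp": after the first operation, "thwayp"; after the second, "hwaypt".
(Check on "hjemmxffv": → "emmxffv" → "mmxffve" ✓)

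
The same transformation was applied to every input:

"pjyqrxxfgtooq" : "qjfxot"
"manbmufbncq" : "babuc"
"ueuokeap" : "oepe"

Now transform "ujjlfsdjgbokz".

ljjskb

What's happening: keep every other character starting from the second (positions 2nd, 4th, 6th, ...), then swap each adjacent pair of characters (1↔2, 3↔4, ...).
For "ujjlfsdjgbokz" the result is "ljjskb".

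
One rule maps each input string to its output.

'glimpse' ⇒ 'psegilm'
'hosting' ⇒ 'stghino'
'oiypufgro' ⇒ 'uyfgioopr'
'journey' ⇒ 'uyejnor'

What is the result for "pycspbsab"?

What's happening: sort the characters into alphabetical order, then move the last 2 characters to the front (rotate right by 2).
"pycspbsab" → "abbcppssy" → "syabbcpps".
(Check on "oiypufgro": → "fgioopruy" → "uyfgioopr" ✓)

syabbcpps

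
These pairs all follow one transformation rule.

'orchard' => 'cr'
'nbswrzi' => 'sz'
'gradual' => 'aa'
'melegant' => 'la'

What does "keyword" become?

yr

Each output is the input with this applied: keep one character in every 3, starting at position 3 (positions 3rd, 6th, 9th, ...).
On "keyword" that produces "yr".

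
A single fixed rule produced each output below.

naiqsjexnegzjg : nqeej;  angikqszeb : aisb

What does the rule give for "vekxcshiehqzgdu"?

vxhhg

What's happening: keep one character in every 3, starting at position 1 (positions 1st, 4th, 7th, ...).
For "vekxcshiehqzgdu" the result is "vxhhg".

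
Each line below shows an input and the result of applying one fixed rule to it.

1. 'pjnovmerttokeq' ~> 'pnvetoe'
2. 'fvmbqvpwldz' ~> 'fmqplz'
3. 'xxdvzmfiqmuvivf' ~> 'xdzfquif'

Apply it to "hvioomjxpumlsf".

hiojpms

The transformation: keep every other character starting from the first (positions 1st, 3rd, 5th, ...).
For "hvioomjxpumlsf" the result is "hiojpms".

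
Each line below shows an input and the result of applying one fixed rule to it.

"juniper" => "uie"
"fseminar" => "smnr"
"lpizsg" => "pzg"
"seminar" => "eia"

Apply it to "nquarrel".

qarl

The transformation: keep every other character starting from the second (positions 2nd, 4th, 6th, ...).
So "nquarrel" becomes "qarl".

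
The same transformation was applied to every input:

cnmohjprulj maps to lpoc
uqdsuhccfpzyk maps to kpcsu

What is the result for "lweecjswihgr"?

Rule — keep one character in every 3, starting at position 1 (positions 1st, 4th, 7th, ...), then reverse the string.
Starting from "lweecjswihgr": after the first operation, "lesh"; after the second, "hsel".
(Check on "cnmohjprulj": → "copl" → "lpoc" ✓)

hsel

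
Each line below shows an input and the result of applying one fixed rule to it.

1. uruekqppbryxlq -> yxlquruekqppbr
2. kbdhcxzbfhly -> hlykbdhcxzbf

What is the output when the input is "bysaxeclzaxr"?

Rule — move the first 3 characters to the end (rotate left by 3), then swap the front and back halves of the string.
On "bysaxeclzaxr": the first step gives "axeclzaxrbys", and the second then gives "axrbysaxeclz".

axrbysaxeclz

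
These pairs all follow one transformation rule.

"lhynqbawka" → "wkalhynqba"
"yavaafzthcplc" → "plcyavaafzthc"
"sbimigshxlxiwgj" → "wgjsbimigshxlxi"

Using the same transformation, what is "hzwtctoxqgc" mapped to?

qgchzwtctox

What's happening: move the last 3 characters to the front (rotate right by 3).
Applying that to "hzwtctoxqgc" gives "qgchzwtctox".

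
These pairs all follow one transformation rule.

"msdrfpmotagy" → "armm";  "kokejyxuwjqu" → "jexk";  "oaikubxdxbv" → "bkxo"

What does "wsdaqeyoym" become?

What's happening: keep one character in every 3, starting at position 1 (positions 1st, 4th, 7th, ...), then swap the first and last characters.
On "wsdaqeyoym": the first step gives "waym", and the second then gives "mayw".

mayw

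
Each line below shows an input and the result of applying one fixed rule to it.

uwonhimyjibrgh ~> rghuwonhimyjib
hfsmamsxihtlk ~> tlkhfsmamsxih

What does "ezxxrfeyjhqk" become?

hqkezxxrfeyj

Rule — move the last 3 characters to the front (rotate right by 3).
So "ezxxrfeyjhqk" becomes "hqkezxxrfeyj".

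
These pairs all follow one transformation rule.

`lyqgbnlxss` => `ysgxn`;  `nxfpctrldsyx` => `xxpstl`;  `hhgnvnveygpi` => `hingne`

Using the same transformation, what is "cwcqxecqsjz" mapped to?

Rule — keep every other character starting from the second (positions 2nd, 4th, 6th, ...), then take characters alternately from the front and the back (1st, last, 2nd, 2nd-last, ...).
Working it through for "cwcqxecqsjz": intermediate "wqeqj", final "wjqqe".
(Check on "nxfpctrldsyx": → "xptlsx" → "xxpstl" ✓)

wjqqe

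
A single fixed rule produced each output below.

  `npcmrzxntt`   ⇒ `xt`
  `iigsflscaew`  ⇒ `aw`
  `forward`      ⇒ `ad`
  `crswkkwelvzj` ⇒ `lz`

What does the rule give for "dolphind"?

hn

The transformation: keep every other character starting from the first (positions 1st, 3rd, 5th, ...), then keep only the last 2 characters.
"dolphind" → "dlhn" → "hn".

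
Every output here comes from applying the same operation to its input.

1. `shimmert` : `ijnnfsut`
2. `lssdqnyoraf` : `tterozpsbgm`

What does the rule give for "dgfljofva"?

hgmkpgwbe

Looking at the pairs, the operation is to shift every letter 1 place forward in the alphabet (wrapping around), then move the first character to the end.
Starting from "dgfljofva": after the first operation, "ehgmkpgwb"; after the second, "hgmkpgwbe".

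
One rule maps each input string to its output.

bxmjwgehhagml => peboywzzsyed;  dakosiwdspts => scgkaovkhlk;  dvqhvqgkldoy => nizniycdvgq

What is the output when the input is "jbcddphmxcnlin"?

tuvvhzepufdaf

In each case the input is transformed by: delete the first character, then shift every letter 8 places backward in the alphabet (wrapping around).
Applying both steps to "jbcddphmxcnlin": "bcddphmxcnlin", then "tuvvhzepufdaf".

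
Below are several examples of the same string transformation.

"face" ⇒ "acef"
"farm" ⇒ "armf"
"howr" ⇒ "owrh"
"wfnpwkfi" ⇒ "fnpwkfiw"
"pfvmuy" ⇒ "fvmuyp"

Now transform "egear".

geare

The rule is to move the first character to the end.
For "egear" the result is "geare".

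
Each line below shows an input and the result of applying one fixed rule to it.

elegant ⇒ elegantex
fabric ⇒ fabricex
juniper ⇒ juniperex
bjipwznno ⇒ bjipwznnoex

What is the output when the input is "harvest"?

Looking at the pairs, the operation is to append "ex".
Doing the same to "harvest": "harvestex".

harvestex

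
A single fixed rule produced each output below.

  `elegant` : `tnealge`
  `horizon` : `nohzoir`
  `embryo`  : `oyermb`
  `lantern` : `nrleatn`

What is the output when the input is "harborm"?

mrhoabr

The pattern: move the last character to the front, then take characters alternately from the front and the back (1st, last, 2nd, 2nd-last, ...).
Applying that to "harborm" gives "mrhoabr".
(Check on "embryo": → "oembry" → "oyermb" ✓)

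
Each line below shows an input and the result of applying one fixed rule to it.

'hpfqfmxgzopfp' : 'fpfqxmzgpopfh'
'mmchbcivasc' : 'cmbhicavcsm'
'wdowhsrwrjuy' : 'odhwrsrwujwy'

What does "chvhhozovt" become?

vhhhzovoct

Looking at the pairs, the operation is to move the first character to the end, then swap each adjacent pair of characters (1↔2, 3↔4, ...).
On "chvhhozovt": the first step gives "hvhhozovtc", and the second then gives "vhhhzovoct".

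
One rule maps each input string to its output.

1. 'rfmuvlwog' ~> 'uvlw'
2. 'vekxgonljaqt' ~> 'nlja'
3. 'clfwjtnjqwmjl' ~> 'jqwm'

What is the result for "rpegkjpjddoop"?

jddo

In each case the input is transformed by: delete the last 2 characters, then keep only the last 4 characters.
Applying both steps to "rpegkjpjddoop": "rpegkjpjddo", then "jddo".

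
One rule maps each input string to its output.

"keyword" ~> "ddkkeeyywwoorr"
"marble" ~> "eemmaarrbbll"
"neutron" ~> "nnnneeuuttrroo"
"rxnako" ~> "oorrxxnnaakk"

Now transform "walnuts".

Looking at the pairs, the operation is to move the last character to the front, then double every character.
For "walnuts" the result is "sswwaallnnuutt".
(Check on "keyword": → "dkeywor" → "ddkkeeyywwoorr" ✓)

sswwaallnnuutt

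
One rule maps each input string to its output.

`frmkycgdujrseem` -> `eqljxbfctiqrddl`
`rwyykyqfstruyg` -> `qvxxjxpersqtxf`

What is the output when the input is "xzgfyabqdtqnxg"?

The transformation: shift every letter 1 place backward in the alphabet (wrapping around).
So "xzgfyabqdtqnxg" becomes "wyfexzapcspmwf".

wyfexzapcspmwf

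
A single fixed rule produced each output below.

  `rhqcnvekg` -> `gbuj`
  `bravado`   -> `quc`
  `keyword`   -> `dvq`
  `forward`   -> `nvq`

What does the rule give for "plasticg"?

krhf

In each case the input is transformed by: shift every letter 1 place backward in the alphabet (wrapping around), then keep every other character starting from the second (positions 2nd, 4th, 6th, ...).
"plasticg" → "okzrshbf" → "krhf".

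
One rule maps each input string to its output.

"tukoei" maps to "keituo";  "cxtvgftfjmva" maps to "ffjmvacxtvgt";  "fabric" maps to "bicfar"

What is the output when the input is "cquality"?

aitycqul

What's happening: swap the front and back halves of the string, then swap the first and last characters.
Starting from "cquality": after the first operation, "litycqua"; after the second, "aitycqul".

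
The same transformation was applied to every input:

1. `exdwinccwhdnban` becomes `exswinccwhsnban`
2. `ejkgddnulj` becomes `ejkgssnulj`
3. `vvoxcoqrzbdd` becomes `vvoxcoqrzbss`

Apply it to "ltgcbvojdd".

ltgcbvojss

Each output is the input with this applied: replace every "d" with "s".
"ltgcbvojdd" → "ltgcbvojss".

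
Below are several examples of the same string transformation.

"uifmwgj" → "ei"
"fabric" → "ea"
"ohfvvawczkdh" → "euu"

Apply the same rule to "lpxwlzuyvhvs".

ouu

Each output is the input with this applied: shift every letter 1 place backward in the alphabet (wrapping around), then keep only the vowels.
Applying both steps to "lpxwlzuyvhvs": "kowvkytxugur", then "ouu".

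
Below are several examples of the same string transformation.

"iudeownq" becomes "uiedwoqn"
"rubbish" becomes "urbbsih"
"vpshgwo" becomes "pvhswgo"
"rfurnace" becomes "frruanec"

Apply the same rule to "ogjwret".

gowjert

The pattern: swap each adjacent pair of characters (1↔2, 3↔4, ...).
Doing the same to "ogjwret": "gowjert".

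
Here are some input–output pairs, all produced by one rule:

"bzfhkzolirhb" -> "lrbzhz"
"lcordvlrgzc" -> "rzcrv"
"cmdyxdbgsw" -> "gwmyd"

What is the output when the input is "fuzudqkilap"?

iauuq

The transformation: keep every other character starting from the second (positions 2nd, 4th, 6th, ...), then move the first 3 characters to the end (rotate left by 3).
Starting from "fuzudqkilap": after the first operation, "uuqia"; after the second, "iauuq".
(Check on "cmdyxdbgsw": → "mydgw" → "gwmyd" ✓)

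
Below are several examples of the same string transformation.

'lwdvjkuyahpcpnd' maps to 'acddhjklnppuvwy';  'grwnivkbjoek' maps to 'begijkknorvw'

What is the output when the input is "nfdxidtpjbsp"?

The transformation: sort the characters into alphabetical order.
For "nfdxidtpjbsp" the result is "bddfijnppstx".

bddfijnppstx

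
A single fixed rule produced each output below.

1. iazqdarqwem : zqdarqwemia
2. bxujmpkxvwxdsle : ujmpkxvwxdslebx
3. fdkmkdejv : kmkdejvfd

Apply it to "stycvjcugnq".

What's happening: move the first 2 characters to the end (rotate left by 2).
Applying that to "stycvjcugnq" gives "ycvjcugnqst".

ycvjcugnqst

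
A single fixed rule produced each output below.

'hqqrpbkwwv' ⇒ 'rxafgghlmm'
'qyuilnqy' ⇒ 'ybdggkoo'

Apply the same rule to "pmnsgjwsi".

wyzcdfiim

The pattern: sort the characters into alphabetical order, then shift every letter 10 places backward in the alphabet (wrapping around).
On "pmnsgjwsi": the first step gives "gijmnpssw", and the second then gives "wyzcdfiim".
(Check on "hqqrpbkwwv": → "bhkpqqrvww" → "rxafgghlmm" ✓)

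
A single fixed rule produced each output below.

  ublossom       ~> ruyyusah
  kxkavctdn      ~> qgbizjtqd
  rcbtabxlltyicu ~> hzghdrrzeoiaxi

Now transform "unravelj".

xgbkrpat

The pattern: move the first 2 characters to the end (rotate left by 2), then shift every letter 6 places forward in the alphabet (wrapping around).
Applying both steps to "unravelj": "raveljun", then "xgbkrpat".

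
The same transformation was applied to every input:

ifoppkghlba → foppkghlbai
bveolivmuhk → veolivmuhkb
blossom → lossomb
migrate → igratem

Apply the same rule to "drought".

What's happening: move the first character to the end.
So "drought" becomes "roughtd".

roughtd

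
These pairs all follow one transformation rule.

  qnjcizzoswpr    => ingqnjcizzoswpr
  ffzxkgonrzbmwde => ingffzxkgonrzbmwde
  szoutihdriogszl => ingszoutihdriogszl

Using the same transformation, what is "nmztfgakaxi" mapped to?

Looking at the pairs, the operation is to prepend "ing".
On "nmztfgakaxi" that produces "ingnmztfgakaxi".

ingnmztfgakaxi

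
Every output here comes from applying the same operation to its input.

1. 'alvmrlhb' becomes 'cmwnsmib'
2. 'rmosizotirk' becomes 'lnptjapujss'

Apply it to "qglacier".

shmbdjfr

Each output is the input with this applied: shift every letter 1 place forward in the alphabet (wrapping around), then swap the first and last characters.
Working it through for "qglacier": intermediate "rhmbdjfs", final "shmbdjfr".
(Check on "rmosizotirk": → "snptjapujsl" → "lnptjapujss" ✓)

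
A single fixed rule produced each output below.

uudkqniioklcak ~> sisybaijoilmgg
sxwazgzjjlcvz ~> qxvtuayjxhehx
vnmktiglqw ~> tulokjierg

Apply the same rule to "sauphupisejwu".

qsyushncfqsgn

The rule is to take characters alternately from the front and the back (1st, last, 2nd, 2nd-last, ...), then shift every letter 2 places backward in the alphabet (wrapping around).
"sauphupisejwu" → "suawujpehsuip" → "qsyushncfqsgn".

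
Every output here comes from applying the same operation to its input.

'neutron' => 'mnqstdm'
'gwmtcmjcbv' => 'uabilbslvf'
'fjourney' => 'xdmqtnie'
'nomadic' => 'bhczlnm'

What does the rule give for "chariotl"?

What's happening: reverse the string, then shift every letter 1 place backward in the alphabet (wrapping around).
For "chariotl", step one produces "ltoirahc"; step two turns that into "ksnhqzgb".

ksnhqzgb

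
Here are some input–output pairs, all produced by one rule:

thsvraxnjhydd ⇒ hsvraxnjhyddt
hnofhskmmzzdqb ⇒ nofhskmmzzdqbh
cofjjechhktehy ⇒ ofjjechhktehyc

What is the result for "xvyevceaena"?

In each case the input is transformed by: move the first character to the end.
Applying that to "xvyevceaena" gives "vyevceaenax".

vyevceaenax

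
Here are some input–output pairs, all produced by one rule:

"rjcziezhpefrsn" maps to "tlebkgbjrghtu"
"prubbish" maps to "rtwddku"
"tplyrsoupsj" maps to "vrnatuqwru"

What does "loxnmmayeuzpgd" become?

nqzpoocagwbri

What's happening: delete the last character, then shift every letter 2 places forward in the alphabet (wrapping around).
"loxnmmayeuzpgd" → "nqzpoocagwbri".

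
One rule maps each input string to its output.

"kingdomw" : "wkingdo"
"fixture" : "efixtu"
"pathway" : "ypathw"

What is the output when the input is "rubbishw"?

The rule is to move the last character to the front, then delete the last character.
Starting from "rubbishw": after the first operation, "wrubbish"; after the second, "wrubbis".

wrubbis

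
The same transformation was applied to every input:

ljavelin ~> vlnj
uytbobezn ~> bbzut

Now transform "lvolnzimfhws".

lzmhsv

Rule — move the first 3 characters to the end (rotate left by 3), then keep every other character starting from the first (positions 1st, 3rd, 5th, ...).
On "lvolnzimfhws": the first step gives "lnzimfhwslvo", and the second then gives "lzmhsv".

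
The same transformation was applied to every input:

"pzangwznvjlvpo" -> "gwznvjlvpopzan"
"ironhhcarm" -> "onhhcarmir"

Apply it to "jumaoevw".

umaoevwj

Rule — swap the front and back halves of the string, then move the last 3 characters to the front (rotate right by 3).
Working it through for "jumaoevw": intermediate "oevwjuma", final "umaoevwj".
(Check on "ironhhcarm": → "hcarmironh" → "onhhcarmir" ✓)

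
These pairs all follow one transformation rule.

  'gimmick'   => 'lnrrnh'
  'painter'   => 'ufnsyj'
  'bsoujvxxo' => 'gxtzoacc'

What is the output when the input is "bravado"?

The pattern: shift every letter 5 places forward in the alphabet (wrapping around), then delete the last character.
On "bravado" that produces "gwfafi".

gwfafi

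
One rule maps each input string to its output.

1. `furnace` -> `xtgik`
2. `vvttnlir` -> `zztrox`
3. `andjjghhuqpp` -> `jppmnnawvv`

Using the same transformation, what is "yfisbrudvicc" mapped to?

Rule — shift every letter 6 places forward in the alphabet (wrapping around), then delete the first 2 characters.
Applying both steps to "yfisbrudvicc": "eloyhxajboii", then "oyhxajboii".
(Check on "vvttnlir": → "bbzztrox" → "zztrox" ✓)

oyhxajboii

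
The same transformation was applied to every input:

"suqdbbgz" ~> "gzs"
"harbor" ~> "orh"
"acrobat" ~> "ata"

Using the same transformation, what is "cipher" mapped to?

erc

The transformation: move the last 2 characters to the front (rotate right by 2), then keep only the first 3 characters.
For "cipher", step one produces "erciph"; step two turns that into "erc".
(Check on "harbor": → "orharb" → "orh" ✓)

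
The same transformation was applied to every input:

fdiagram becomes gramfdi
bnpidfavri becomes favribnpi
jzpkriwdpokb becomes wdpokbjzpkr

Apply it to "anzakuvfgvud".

The rule is to swap the front and back halves of the string, then delete the last character.
"anzakuvfgvud" → "vfgvudanzak".

vfgvudanzak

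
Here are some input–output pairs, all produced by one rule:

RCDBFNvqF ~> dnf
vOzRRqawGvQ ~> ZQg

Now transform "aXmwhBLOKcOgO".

Looking at the pairs, the operation is to flip the case of every letter, then keep one character in every 3, starting at position 3 (positions 3rd, 6th, 9th, ...).
"aXmwhBLOKcOgO" → "AxMWHblokCoGo" → "MbkG".

MbkG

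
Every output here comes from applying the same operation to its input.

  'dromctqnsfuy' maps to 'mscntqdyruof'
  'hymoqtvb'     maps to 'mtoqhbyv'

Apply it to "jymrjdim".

mdrjjmyi

The transformation: take characters alternately from the front and the back (1st, last, 2nd, 2nd-last, ...), then swap the front and back halves of the string.
On "jymrjdim": the first step gives "jmyimdrj", and the second then gives "mdrjjmyi".
(Check on "dromctqnsfuy": → "dyruofmscntq" → "mscntqdyruof" ✓)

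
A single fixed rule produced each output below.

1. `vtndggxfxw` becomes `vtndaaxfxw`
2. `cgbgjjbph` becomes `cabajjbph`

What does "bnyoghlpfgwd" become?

In each case the input is transformed by: replace every "g" with "a".
"bnyoghlpfgwd" → "bnyoahlpfawd".

bnyoahlpfawd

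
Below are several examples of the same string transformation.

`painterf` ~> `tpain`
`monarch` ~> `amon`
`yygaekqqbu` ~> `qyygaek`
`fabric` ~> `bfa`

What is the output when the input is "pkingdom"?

The transformation: delete the last 3 characters, then move the last character to the front.
On "pkingdom": the first step gives "pking", and the second then gives "gpkin".

gpkin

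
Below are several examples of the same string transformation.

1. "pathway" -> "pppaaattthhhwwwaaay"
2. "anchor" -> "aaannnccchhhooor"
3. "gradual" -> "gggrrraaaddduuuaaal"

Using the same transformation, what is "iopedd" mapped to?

Looking at the pairs, the operation is to repeat every character 3 times, then delete the last 2 characters.
Starting from "iopedd": after the first operation, "iiiooopppeeedddddd"; after the second, "iiiooopppeeedddd".

iiiooopppeeedddd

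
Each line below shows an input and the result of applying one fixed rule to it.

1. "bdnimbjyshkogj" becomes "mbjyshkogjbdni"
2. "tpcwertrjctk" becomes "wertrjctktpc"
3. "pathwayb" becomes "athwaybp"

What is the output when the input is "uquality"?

qualityu

The rule is to move the last 3 characters to the front (rotate right by 3), then swap the front and back halves of the string.
Starting from "uquality": after the first operation, "ityuqual"; after the second, "qualityu".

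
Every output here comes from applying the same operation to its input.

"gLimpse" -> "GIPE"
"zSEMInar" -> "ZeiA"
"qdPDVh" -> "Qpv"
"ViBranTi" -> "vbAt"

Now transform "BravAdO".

Each output is the input with this applied: flip the case of every letter, then keep every other character starting from the first (positions 1st, 3rd, 5th, ...).
Applying both steps to "BravAdO": "bRAVaDo", then "bAao".

bAao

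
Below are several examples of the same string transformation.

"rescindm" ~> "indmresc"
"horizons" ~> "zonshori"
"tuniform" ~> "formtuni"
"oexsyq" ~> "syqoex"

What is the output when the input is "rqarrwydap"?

wydaprqarr

The rule is to swap the front and back halves of the string.
Applying that to "rqarrwydap" gives "wydaprqarr".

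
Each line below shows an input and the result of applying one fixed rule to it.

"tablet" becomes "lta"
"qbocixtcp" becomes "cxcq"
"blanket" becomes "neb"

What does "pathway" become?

hap

In each case the input is transformed by: move the first 2 characters to the end (rotate left by 2), then keep every other character starting from the second (positions 2nd, 4th, 6th, ...).
Applying both steps to "pathway": "thwaypa", then "hap".
(Check on "qbocixtcp": → "ocixtcpqb" → "cxcq" ✓)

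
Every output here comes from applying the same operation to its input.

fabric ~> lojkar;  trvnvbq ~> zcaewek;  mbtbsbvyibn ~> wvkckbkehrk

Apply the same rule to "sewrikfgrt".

cbnfartopa

The rule is to move the last character to the front, then shift every letter 9 places forward in the alphabet (wrapping around).
Applying that to "sewrikfgrt" gives "cbnfartopa".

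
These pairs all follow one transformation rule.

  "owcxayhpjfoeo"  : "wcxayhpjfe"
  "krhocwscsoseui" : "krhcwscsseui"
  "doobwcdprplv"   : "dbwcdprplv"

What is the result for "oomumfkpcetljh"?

mumfkpcetljh

Rule — remove every "o".
Doing the same to "oomumfkpcetljh": "mumfkpcetljh".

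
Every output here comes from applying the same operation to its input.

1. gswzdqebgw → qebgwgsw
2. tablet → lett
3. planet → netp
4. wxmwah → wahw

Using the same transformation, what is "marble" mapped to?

Each output is the input with this applied: swap the front and back halves of the string, then delete the last 2 characters.
On "marble": the first step gives "blemar", and the second then gives "blem".

blem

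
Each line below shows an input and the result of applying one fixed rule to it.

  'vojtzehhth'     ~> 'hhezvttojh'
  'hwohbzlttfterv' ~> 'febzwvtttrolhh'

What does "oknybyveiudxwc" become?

dcbyyxwvuonkie

What's happening: sort the characters into reverse alphabetical order, then move the last 3 characters to the front (rotate right by 3).
Starting from "oknybyveiudxwc": after the first operation, "yyxwvuonkiedcb"; after the second, "dcbyyxwvuonkie".
(Check on "hwohbzlttfterv": → "zwvtttrolhhfeb" → "febzwvtttrolhh" ✓)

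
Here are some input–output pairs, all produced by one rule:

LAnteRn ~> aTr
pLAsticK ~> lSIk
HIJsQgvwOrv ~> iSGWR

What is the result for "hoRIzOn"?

Oio

Each output is the input with this applied: keep every other character starting from the second (positions 2nd, 4th, 6th, ...), then flip the case of every letter.
So "hoRIzOn" becomes "Oio".
(Check on "pLAsticK": → "LsiK" → "lSIk" ✓)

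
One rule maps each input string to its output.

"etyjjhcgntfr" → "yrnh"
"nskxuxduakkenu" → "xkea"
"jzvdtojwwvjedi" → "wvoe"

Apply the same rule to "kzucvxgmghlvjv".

The pattern: keep one character in every 3, starting at position 3 (positions 3rd, 6th, 9th, ...), then sort the characters into reverse alphabetical order.
On "kzucvxgmghlvjv": the first step gives "uxgv", and the second then gives "xvug".
(Check on "etyjjhcgntfr": → "yhnr" → "yrnh" ✓)

xvug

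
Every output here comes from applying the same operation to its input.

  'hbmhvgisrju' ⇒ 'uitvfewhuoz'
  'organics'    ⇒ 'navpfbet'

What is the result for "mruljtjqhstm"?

ywgwdufgzzeh

What's happening: shift every letter 13 places forward in the alphabet (wrapping around) — i.e. ROT13, then move the first 3 characters to the end (rotate left by 3).
On "mruljtjqhstm": the first step gives "zehywgwdufgz", and the second then gives "ywgwdufgzzeh".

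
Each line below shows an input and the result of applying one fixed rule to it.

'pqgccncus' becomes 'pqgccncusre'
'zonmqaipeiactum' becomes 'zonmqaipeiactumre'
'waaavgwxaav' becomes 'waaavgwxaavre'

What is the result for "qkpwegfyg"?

Looking at the pairs, the operation is to append "re".
On "qkpwegfyg" that produces "qkpwegfygre".

qkpwegfygre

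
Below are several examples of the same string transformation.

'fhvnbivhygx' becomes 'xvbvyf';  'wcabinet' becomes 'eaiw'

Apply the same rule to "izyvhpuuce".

cyhui

The pattern: keep every other character starting from the first (positions 1st, 3rd, 5th, ...), then swap the first and last characters.
On "izyvhpuuce": the first step gives "iyhuc", and the second then gives "cyhui".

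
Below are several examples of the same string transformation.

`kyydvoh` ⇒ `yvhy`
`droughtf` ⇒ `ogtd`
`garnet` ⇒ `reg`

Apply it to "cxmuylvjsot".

myvstx

In each case the input is transformed by: move the first 2 characters to the end (rotate left by 2), then keep every other character starting from the first (positions 1st, 3rd, 5th, ...).
For "cxmuylvjsot", step one produces "muylvjsotcx"; step two turns that into "myvstx".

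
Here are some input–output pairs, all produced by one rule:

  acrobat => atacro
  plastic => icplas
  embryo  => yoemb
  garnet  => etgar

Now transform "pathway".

aypath

What's happening: move the last 2 characters to the front (rotate right by 2), then delete the last character.
For "pathway", step one produces "aypathw"; step two turns that into "aypath".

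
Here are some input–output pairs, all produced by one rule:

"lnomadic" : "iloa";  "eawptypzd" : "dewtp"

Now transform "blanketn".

tbak

What's happening: keep every other character starting from the first (positions 1st, 3rd, 5th, ...), then move the last character to the front.
"blanketn" → "bakt" → "tbak".
(Check on "eawptypzd": → "ewtpd" → "dewtp" ✓)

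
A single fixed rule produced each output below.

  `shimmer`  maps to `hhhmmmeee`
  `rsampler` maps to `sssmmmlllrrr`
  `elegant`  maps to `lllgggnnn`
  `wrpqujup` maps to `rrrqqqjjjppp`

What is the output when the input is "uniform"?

In each case the input is transformed by: keep every other character starting from the second (positions 2nd, 4th, 6th, ...), then repeat every character 3 times.
Working it through for "uniform": intermediate "nfr", final "nnnfffrrr".

nnnfffrrr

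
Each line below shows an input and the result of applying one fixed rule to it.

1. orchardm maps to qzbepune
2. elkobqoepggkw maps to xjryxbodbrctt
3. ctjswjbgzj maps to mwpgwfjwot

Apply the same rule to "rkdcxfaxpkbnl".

ayexqpksnkcxo

The transformation: move the last 2 characters to the front (rotate right by 2), then shift every letter 13 places forward in the alphabet (wrapping around) — i.e. ROT13.
Starting from "rkdcxfaxpkbnl": after the first operation, "nlrkdcxfaxpkb"; after the second, "ayexqpksnkcxo".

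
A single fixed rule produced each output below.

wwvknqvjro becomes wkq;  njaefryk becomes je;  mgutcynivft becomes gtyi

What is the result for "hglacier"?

Each output is the input with this applied: delete the last 3 characters, then keep every other character starting from the second (positions 2nd, 4th, 6th, ...).
So "hglacier" becomes "ga".

ga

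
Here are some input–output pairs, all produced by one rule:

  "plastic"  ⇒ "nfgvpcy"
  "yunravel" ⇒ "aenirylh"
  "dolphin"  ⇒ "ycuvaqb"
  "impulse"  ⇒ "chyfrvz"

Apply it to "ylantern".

In each case the input is transformed by: shift every letter 13 places forward in the alphabet (wrapping around) — i.e. ROT13, then move the first 2 characters to the end (rotate left by 2).
On "ylantern": the first step gives "lynagrea", and the second then gives "nagrealy".
(Check on "yunravel": → "lhaeniry" → "aenirylh" ✓)

nagrealy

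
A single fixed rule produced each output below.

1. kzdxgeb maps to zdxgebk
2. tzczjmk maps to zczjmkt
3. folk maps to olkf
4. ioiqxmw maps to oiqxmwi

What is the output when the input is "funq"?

The pattern: move the first character to the end.
"funq" → "unqf".

unqf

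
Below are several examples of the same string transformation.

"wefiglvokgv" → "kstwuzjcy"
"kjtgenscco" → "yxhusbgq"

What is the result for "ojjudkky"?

Each output is the input with this applied: delete the last 2 characters, then shift every letter 12 places backward in the alphabet (wrapping around).
"ojjudkky" → "cxxiry".

cxxiry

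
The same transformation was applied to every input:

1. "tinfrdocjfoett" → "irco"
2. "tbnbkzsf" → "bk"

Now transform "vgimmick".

gm

Looking at the pairs, the operation is to move the last character to the front, then keep one character in every 3, starting at position 3 (positions 3rd, 6th, 9th, ...).
"vgimmick" → "kvgimmic" → "gm".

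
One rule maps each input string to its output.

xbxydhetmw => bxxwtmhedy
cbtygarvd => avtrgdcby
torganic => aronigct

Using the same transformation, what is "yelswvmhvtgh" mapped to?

The pattern: sort the characters into reverse alphabetical order, then swap the first and last characters.
Applying both steps to "yelswvmhvtgh": "ywvvtsmlhhge", then "ewvvtsmlhhgy".

ewvvtsmlhhgy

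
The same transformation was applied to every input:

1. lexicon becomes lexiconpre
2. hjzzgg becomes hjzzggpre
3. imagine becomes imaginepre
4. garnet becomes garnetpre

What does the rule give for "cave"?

The transformation: append "pre".
On "cave" that produces "cavepre".

cavepre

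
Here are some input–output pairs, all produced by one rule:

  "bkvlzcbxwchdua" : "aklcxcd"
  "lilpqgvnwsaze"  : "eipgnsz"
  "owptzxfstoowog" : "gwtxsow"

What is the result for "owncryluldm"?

mwcyud

What's happening: move the last character to the front, then keep every other character starting from the first (positions 1st, 3rd, 5th, ...).
"owncryluldm" → "mowncryluld" → "mwcyud".
(Check on "lilpqgvnwsaze": → "elilpqgvnwsaz" → "eipgnsz" ✓)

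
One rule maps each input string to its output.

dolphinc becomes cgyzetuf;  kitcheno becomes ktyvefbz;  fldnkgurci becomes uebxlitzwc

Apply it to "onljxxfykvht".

caoowpbmykfe

What's happening: shift every letter 9 places backward in the alphabet (wrapping around), then move the first 2 characters to the end (rotate left by 2).
On "onljxxfykvht" that produces "caoowpbmykfe".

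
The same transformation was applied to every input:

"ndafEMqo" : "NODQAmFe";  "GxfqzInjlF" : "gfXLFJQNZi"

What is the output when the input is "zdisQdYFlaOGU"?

The transformation: take characters alternately from the front and the back (1st, last, 2nd, 2nd-last, ...), then flip the case of every letter.
On "zdisQdYFlaOGU": the first step gives "zUdGiOsaQldFY", and the second then gives "ZuDgIoSAqLDfy".
(Check on "ndafEMqo": → "nodqaMfE" → "NODQAmFe" ✓)

ZuDgIoSAqLDfy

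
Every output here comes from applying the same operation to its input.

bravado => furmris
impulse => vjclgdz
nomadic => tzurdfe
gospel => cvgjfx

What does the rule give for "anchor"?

The pattern: shift every letter 9 places backward in the alphabet (wrapping around), then reverse the string.
On "anchor" that produces "ifyter".

ifyter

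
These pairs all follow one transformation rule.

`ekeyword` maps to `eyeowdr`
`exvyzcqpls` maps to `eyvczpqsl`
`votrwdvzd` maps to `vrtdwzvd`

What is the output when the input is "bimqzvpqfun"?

bqmvzqpufn

The pattern: swap each adjacent pair of characters (1↔2, 3↔4, ...), then delete the first character.
"bimqzvpqfun" → "ibqmvzqpufn" → "bqmvzqpufn".
(Check on "votrwdvzd": → "ovrtdwzvd" → "vrtdwzvd" ✓)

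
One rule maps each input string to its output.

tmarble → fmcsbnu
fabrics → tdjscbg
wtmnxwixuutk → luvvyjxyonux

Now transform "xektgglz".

What's happening: reverse the string, then shift every letter 1 place forward in the alphabet (wrapping around).
Applying both steps to "xektgglz": "zlggtkex", then "amhhulfy".

amhhulfy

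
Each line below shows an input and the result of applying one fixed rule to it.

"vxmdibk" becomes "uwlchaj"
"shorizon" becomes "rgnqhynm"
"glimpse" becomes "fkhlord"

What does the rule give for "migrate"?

Rule — shift every letter 1 place backward in the alphabet (wrapping around).
Applying that to "migrate" gives "lhfqzsd".

lhfqzsd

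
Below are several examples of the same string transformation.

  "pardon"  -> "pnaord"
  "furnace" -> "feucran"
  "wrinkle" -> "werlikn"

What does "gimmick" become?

gkicmim

The pattern: take characters alternately from the front and the back (1st, last, 2nd, 2nd-last, ...).
Doing the same to "gimmick": "gkicmim".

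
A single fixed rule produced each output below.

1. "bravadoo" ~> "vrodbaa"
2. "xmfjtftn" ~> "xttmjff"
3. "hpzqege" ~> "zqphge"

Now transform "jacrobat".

rojcbaa

In each case the input is transformed by: delete the last character, then sort the characters into reverse alphabetical order.
Applying both steps to "jacrobat": "jacroba", then "rojcbaa".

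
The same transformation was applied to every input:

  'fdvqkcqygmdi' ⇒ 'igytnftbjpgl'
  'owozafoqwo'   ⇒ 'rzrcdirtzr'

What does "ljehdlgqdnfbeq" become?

The pattern: shift every letter 3 places forward in the alphabet (wrapping around).
"ljehdlgqdnfbeq" → "omhkgojtgqieht".

omhkgojtgqieht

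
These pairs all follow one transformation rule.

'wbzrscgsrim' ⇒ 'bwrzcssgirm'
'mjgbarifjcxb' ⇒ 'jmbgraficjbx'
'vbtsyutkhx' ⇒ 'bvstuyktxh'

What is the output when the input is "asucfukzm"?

sacuufzkm

Each output is the input with this applied: swap each adjacent pair of characters (1↔2, 3↔4, ...).
So "asucfukzm" becomes "sacuufzkm".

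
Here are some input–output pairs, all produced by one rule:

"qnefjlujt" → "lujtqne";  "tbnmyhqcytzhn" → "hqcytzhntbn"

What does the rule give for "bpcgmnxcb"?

Each output is the input with this applied: move the first 3 characters to the end (rotate left by 3), then delete the first 2 characters.
Starting from "bpcgmnxcb": after the first operation, "gmnxcbbpc"; after the second, "nxcbbpc".

nxcbbpc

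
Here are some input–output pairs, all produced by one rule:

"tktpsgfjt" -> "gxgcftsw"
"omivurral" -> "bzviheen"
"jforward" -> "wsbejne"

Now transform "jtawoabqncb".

Each output is the input with this applied: delete the last character, then shift every letter 13 places forward in the alphabet (wrapping around) — i.e. ROT13.
For "jtawoabqncb" the result is "wgnjbnodap".

wgnjbnodap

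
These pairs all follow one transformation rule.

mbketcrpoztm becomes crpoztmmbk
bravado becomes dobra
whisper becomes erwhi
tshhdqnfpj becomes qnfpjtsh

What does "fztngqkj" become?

The transformation: move the first 3 characters to the end (rotate left by 3), then delete the first 2 characters.
"fztngqkj" → "ngqkjfzt" → "qkjfzt".

qkjfzt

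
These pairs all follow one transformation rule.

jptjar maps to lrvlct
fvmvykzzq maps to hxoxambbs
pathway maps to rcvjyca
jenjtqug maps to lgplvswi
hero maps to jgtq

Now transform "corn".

In each case the input is transformed by: shift every letter 2 places forward in the alphabet (wrapping around).
So "corn" becomes "eqtp".

eqtp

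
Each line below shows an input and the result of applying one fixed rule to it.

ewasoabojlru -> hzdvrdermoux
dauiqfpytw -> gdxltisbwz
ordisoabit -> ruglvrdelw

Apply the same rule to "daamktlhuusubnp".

Looking at the pairs, the operation is to shift every letter 3 places forward in the alphabet (wrapping around).
Doing the same to "daamktlhuusubnp": "gddpnwokxxvxeqs".

gddpnwokxxvxeqs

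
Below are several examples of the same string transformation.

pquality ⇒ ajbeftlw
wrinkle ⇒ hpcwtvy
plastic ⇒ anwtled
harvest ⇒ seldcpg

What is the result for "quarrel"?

bwfplcc

The pattern: shift every letter 11 places forward in the alphabet (wrapping around), then take characters alternately from the front and the back (1st, last, 2nd, 2nd-last, ...).
For "quarrel", step one produces "bflccpw"; step two turns that into "bwfplcc".
(Check on "wrinkle": → "hctyvwp" → "hpcwtvy" ✓)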